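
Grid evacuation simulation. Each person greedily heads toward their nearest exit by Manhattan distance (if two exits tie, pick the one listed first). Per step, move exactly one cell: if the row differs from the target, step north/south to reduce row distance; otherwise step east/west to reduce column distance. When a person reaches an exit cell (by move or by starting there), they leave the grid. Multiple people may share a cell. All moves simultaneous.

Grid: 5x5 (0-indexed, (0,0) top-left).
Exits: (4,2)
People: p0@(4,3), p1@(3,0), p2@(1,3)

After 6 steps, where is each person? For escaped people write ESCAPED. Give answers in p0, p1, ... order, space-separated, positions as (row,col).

Step 1: p0:(4,3)->(4,2)->EXIT | p1:(3,0)->(4,0) | p2:(1,3)->(2,3)
Step 2: p0:escaped | p1:(4,0)->(4,1) | p2:(2,3)->(3,3)
Step 3: p0:escaped | p1:(4,1)->(4,2)->EXIT | p2:(3,3)->(4,3)
Step 4: p0:escaped | p1:escaped | p2:(4,3)->(4,2)->EXIT

ESCAPED ESCAPED ESCAPED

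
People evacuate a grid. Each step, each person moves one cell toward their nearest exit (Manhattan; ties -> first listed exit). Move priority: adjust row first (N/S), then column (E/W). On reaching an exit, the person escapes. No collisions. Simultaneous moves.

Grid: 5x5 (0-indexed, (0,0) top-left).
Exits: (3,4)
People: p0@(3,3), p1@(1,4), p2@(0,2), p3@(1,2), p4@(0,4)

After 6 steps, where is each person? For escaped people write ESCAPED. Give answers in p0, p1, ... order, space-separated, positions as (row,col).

Step 1: p0:(3,3)->(3,4)->EXIT | p1:(1,4)->(2,4) | p2:(0,2)->(1,2) | p3:(1,2)->(2,2) | p4:(0,4)->(1,4)
Step 2: p0:escaped | p1:(2,4)->(3,4)->EXIT | p2:(1,2)->(2,2) | p3:(2,2)->(3,2) | p4:(1,4)->(2,4)
Step 3: p0:escaped | p1:escaped | p2:(2,2)->(3,2) | p3:(3,2)->(3,3) | p4:(2,4)->(3,4)->EXIT
Step 4: p0:escaped | p1:escaped | p2:(3,2)->(3,3) | p3:(3,3)->(3,4)->EXIT | p4:escaped
Step 5: p0:escaped | p1:escaped | p2:(3,3)->(3,4)->EXIT | p3:escaped | p4:escaped

ESCAPED ESCAPED ESCAPED ESCAPED ESCAPED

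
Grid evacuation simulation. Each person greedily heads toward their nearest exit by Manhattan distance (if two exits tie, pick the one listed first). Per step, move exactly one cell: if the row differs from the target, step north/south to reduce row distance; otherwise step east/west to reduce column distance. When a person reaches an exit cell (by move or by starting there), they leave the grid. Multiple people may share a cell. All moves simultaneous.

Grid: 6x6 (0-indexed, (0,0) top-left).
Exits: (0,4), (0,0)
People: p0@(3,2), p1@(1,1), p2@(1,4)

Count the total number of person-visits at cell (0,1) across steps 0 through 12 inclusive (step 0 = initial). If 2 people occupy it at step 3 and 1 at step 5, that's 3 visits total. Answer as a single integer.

Answer: 1

Derivation:
Step 0: p0@(3,2) p1@(1,1) p2@(1,4) -> at (0,1): 0 [-], cum=0
Step 1: p0@(2,2) p1@(0,1) p2@ESC -> at (0,1): 1 [p1], cum=1
Step 2: p0@(1,2) p1@ESC p2@ESC -> at (0,1): 0 [-], cum=1
Step 3: p0@(0,2) p1@ESC p2@ESC -> at (0,1): 0 [-], cum=1
Step 4: p0@(0,3) p1@ESC p2@ESC -> at (0,1): 0 [-], cum=1
Step 5: p0@ESC p1@ESC p2@ESC -> at (0,1): 0 [-], cum=1
Total visits = 1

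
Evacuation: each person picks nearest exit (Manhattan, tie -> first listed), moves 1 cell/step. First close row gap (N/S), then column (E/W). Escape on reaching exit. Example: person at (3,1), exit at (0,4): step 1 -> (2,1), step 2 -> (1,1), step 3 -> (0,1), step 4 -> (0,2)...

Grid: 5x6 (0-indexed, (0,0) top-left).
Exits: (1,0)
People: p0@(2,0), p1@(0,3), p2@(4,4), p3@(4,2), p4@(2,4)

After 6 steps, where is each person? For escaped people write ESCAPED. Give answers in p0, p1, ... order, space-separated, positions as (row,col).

Step 1: p0:(2,0)->(1,0)->EXIT | p1:(0,3)->(1,3) | p2:(4,4)->(3,4) | p3:(4,2)->(3,2) | p4:(2,4)->(1,4)
Step 2: p0:escaped | p1:(1,3)->(1,2) | p2:(3,4)->(2,4) | p3:(3,2)->(2,2) | p4:(1,4)->(1,3)
Step 3: p0:escaped | p1:(1,2)->(1,1) | p2:(2,4)->(1,4) | p3:(2,2)->(1,2) | p4:(1,3)->(1,2)
Step 4: p0:escaped | p1:(1,1)->(1,0)->EXIT | p2:(1,4)->(1,3) | p3:(1,2)->(1,1) | p4:(1,2)->(1,1)
Step 5: p0:escaped | p1:escaped | p2:(1,3)->(1,2) | p3:(1,1)->(1,0)->EXIT | p4:(1,1)->(1,0)->EXIT
Step 6: p0:escaped | p1:escaped | p2:(1,2)->(1,1) | p3:escaped | p4:escaped

ESCAPED ESCAPED (1,1) ESCAPED ESCAPED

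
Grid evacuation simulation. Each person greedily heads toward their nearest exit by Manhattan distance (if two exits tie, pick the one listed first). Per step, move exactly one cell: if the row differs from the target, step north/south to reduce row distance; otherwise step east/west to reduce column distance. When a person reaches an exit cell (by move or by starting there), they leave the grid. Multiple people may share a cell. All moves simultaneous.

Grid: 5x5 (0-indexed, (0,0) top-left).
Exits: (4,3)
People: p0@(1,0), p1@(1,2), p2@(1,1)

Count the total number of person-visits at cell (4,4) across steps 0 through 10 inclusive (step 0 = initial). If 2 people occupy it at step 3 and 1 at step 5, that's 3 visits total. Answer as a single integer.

Answer: 0

Derivation:
Step 0: p0@(1,0) p1@(1,2) p2@(1,1) -> at (4,4): 0 [-], cum=0
Step 1: p0@(2,0) p1@(2,2) p2@(2,1) -> at (4,4): 0 [-], cum=0
Step 2: p0@(3,0) p1@(3,2) p2@(3,1) -> at (4,4): 0 [-], cum=0
Step 3: p0@(4,0) p1@(4,2) p2@(4,1) -> at (4,4): 0 [-], cum=0
Step 4: p0@(4,1) p1@ESC p2@(4,2) -> at (4,4): 0 [-], cum=0
Step 5: p0@(4,2) p1@ESC p2@ESC -> at (4,4): 0 [-], cum=0
Step 6: p0@ESC p1@ESC p2@ESC -> at (4,4): 0 [-], cum=0
Total visits = 0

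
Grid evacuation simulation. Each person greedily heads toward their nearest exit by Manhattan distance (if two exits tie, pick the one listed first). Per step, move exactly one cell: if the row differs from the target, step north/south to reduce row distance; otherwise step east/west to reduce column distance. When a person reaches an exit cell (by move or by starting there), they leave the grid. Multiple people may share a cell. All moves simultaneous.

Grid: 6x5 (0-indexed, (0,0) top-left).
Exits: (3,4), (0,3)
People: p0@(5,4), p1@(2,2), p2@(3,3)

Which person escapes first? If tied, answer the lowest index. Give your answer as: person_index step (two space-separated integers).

Step 1: p0:(5,4)->(4,4) | p1:(2,2)->(3,2) | p2:(3,3)->(3,4)->EXIT
Step 2: p0:(4,4)->(3,4)->EXIT | p1:(3,2)->(3,3) | p2:escaped
Step 3: p0:escaped | p1:(3,3)->(3,4)->EXIT | p2:escaped
Exit steps: [2, 3, 1]
First to escape: p2 at step 1

Answer: 2 1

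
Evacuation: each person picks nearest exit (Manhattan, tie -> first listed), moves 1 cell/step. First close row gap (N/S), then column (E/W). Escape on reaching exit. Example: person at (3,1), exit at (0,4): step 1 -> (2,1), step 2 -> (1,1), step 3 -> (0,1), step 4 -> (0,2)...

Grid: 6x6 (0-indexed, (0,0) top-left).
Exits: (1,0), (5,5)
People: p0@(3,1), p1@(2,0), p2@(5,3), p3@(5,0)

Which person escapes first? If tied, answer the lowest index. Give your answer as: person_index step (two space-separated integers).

Step 1: p0:(3,1)->(2,1) | p1:(2,0)->(1,0)->EXIT | p2:(5,3)->(5,4) | p3:(5,0)->(4,0)
Step 2: p0:(2,1)->(1,1) | p1:escaped | p2:(5,4)->(5,5)->EXIT | p3:(4,0)->(3,0)
Step 3: p0:(1,1)->(1,0)->EXIT | p1:escaped | p2:escaped | p3:(3,0)->(2,0)
Step 4: p0:escaped | p1:escaped | p2:escaped | p3:(2,0)->(1,0)->EXIT
Exit steps: [3, 1, 2, 4]
First to escape: p1 at step 1

Answer: 1 1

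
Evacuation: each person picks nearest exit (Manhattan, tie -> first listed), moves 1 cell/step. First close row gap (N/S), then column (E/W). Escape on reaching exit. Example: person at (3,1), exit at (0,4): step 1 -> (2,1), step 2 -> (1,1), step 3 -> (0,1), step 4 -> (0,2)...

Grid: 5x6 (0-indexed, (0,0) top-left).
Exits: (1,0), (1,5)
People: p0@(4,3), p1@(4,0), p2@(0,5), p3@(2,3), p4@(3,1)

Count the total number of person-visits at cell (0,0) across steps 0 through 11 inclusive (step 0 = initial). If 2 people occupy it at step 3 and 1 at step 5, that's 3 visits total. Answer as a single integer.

Step 0: p0@(4,3) p1@(4,0) p2@(0,5) p3@(2,3) p4@(3,1) -> at (0,0): 0 [-], cum=0
Step 1: p0@(3,3) p1@(3,0) p2@ESC p3@(1,3) p4@(2,1) -> at (0,0): 0 [-], cum=0
Step 2: p0@(2,3) p1@(2,0) p2@ESC p3@(1,4) p4@(1,1) -> at (0,0): 0 [-], cum=0
Step 3: p0@(1,3) p1@ESC p2@ESC p3@ESC p4@ESC -> at (0,0): 0 [-], cum=0
Step 4: p0@(1,4) p1@ESC p2@ESC p3@ESC p4@ESC -> at (0,0): 0 [-], cum=0
Step 5: p0@ESC p1@ESC p2@ESC p3@ESC p4@ESC -> at (0,0): 0 [-], cum=0
Total visits = 0

Answer: 0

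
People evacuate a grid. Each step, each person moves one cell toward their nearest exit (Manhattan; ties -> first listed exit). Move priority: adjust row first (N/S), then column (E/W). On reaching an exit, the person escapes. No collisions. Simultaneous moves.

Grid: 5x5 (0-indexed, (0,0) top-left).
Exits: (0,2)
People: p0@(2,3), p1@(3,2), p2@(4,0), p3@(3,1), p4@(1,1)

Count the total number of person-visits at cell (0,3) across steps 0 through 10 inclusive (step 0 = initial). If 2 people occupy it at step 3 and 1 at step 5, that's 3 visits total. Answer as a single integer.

Answer: 1

Derivation:
Step 0: p0@(2,3) p1@(3,2) p2@(4,0) p3@(3,1) p4@(1,1) -> at (0,3): 0 [-], cum=0
Step 1: p0@(1,3) p1@(2,2) p2@(3,0) p3@(2,1) p4@(0,1) -> at (0,3): 0 [-], cum=0
Step 2: p0@(0,3) p1@(1,2) p2@(2,0) p3@(1,1) p4@ESC -> at (0,3): 1 [p0], cum=1
Step 3: p0@ESC p1@ESC p2@(1,0) p3@(0,1) p4@ESC -> at (0,3): 0 [-], cum=1
Step 4: p0@ESC p1@ESC p2@(0,0) p3@ESC p4@ESC -> at (0,3): 0 [-], cum=1
Step 5: p0@ESC p1@ESC p2@(0,1) p3@ESC p4@ESC -> at (0,3): 0 [-], cum=1
Step 6: p0@ESC p1@ESC p2@ESC p3@ESC p4@ESC -> at (0,3): 0 [-], cum=1
Total visits = 1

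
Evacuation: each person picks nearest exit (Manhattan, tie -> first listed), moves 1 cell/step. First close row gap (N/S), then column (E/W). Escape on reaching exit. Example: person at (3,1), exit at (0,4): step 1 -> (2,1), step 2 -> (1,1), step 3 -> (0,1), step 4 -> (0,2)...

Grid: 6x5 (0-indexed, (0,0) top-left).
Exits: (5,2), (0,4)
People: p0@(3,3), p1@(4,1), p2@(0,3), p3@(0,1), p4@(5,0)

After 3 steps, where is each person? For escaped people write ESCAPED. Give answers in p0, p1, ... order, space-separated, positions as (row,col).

Step 1: p0:(3,3)->(4,3) | p1:(4,1)->(5,1) | p2:(0,3)->(0,4)->EXIT | p3:(0,1)->(0,2) | p4:(5,0)->(5,1)
Step 2: p0:(4,3)->(5,3) | p1:(5,1)->(5,2)->EXIT | p2:escaped | p3:(0,2)->(0,3) | p4:(5,1)->(5,2)->EXIT
Step 3: p0:(5,3)->(5,2)->EXIT | p1:escaped | p2:escaped | p3:(0,3)->(0,4)->EXIT | p4:escaped

ESCAPED ESCAPED ESCAPED ESCAPED ESCAPED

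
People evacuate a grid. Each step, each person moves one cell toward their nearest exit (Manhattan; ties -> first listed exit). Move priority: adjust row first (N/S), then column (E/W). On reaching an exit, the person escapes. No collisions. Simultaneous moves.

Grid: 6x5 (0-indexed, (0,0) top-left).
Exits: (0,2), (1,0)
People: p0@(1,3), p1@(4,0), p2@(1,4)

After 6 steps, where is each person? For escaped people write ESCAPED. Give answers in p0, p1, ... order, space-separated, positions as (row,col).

Step 1: p0:(1,3)->(0,3) | p1:(4,0)->(3,0) | p2:(1,4)->(0,4)
Step 2: p0:(0,3)->(0,2)->EXIT | p1:(3,0)->(2,0) | p2:(0,4)->(0,3)
Step 3: p0:escaped | p1:(2,0)->(1,0)->EXIT | p2:(0,3)->(0,2)->EXIT

ESCAPED ESCAPED ESCAPED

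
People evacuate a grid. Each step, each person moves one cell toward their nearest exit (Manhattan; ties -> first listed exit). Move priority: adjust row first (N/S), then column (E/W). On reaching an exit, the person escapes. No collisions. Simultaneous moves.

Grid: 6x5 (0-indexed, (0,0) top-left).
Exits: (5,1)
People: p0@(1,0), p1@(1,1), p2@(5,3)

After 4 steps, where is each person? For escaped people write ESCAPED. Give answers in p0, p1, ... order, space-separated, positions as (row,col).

Step 1: p0:(1,0)->(2,0) | p1:(1,1)->(2,1) | p2:(5,3)->(5,2)
Step 2: p0:(2,0)->(3,0) | p1:(2,1)->(3,1) | p2:(5,2)->(5,1)->EXIT
Step 3: p0:(3,0)->(4,0) | p1:(3,1)->(4,1) | p2:escaped
Step 4: p0:(4,0)->(5,0) | p1:(4,1)->(5,1)->EXIT | p2:escaped

(5,0) ESCAPED ESCAPED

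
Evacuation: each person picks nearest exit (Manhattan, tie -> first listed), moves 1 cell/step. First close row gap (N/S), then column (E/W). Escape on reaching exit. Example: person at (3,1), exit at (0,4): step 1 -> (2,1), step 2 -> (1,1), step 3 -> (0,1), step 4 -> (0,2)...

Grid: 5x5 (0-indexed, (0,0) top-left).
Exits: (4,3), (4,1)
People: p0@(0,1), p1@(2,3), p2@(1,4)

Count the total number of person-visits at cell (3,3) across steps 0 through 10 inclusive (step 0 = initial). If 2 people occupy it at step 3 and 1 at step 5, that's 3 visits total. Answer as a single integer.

Step 0: p0@(0,1) p1@(2,3) p2@(1,4) -> at (3,3): 0 [-], cum=0
Step 1: p0@(1,1) p1@(3,3) p2@(2,4) -> at (3,3): 1 [p1], cum=1
Step 2: p0@(2,1) p1@ESC p2@(3,4) -> at (3,3): 0 [-], cum=1
Step 3: p0@(3,1) p1@ESC p2@(4,4) -> at (3,3): 0 [-], cum=1
Step 4: p0@ESC p1@ESC p2@ESC -> at (3,3): 0 [-], cum=1
Total visits = 1

Answer: 1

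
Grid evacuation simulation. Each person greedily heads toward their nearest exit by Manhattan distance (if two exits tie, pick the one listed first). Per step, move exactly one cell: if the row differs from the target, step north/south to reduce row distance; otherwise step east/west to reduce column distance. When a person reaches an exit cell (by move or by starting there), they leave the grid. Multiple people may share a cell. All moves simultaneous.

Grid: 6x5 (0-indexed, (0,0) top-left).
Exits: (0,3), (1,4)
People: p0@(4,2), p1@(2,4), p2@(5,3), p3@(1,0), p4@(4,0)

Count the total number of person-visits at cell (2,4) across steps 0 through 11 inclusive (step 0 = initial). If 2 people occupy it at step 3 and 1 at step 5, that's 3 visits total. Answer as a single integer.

Step 0: p0@(4,2) p1@(2,4) p2@(5,3) p3@(1,0) p4@(4,0) -> at (2,4): 1 [p1], cum=1
Step 1: p0@(3,2) p1@ESC p2@(4,3) p3@(0,0) p4@(3,0) -> at (2,4): 0 [-], cum=1
Step 2: p0@(2,2) p1@ESC p2@(3,3) p3@(0,1) p4@(2,0) -> at (2,4): 0 [-], cum=1
Step 3: p0@(1,2) p1@ESC p2@(2,3) p3@(0,2) p4@(1,0) -> at (2,4): 0 [-], cum=1
Step 4: p0@(0,2) p1@ESC p2@(1,3) p3@ESC p4@(0,0) -> at (2,4): 0 [-], cum=1
Step 5: p0@ESC p1@ESC p2@ESC p3@ESC p4@(0,1) -> at (2,4): 0 [-], cum=1
Step 6: p0@ESC p1@ESC p2@ESC p3@ESC p4@(0,2) -> at (2,4): 0 [-], cum=1
Step 7: p0@ESC p1@ESC p2@ESC p3@ESC p4@ESC -> at (2,4): 0 [-], cum=1
Total visits = 1

Answer: 1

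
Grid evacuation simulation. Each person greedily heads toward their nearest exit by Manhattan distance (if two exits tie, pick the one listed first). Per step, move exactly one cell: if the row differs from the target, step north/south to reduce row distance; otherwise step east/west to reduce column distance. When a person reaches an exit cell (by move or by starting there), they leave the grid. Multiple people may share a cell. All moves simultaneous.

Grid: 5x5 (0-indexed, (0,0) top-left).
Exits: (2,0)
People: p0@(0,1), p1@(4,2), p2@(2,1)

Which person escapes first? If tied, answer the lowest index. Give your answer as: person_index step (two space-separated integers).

Answer: 2 1

Derivation:
Step 1: p0:(0,1)->(1,1) | p1:(4,2)->(3,2) | p2:(2,1)->(2,0)->EXIT
Step 2: p0:(1,1)->(2,1) | p1:(3,2)->(2,2) | p2:escaped
Step 3: p0:(2,1)->(2,0)->EXIT | p1:(2,2)->(2,1) | p2:escaped
Step 4: p0:escaped | p1:(2,1)->(2,0)->EXIT | p2:escaped
Exit steps: [3, 4, 1]
First to escape: p2 at step 1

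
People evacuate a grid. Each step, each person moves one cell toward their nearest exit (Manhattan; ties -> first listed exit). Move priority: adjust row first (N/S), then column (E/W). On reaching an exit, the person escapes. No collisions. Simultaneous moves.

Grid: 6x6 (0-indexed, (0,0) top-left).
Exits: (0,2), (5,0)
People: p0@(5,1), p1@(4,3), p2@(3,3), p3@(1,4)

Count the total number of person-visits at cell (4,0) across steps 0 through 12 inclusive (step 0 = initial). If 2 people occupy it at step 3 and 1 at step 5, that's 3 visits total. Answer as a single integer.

Answer: 0

Derivation:
Step 0: p0@(5,1) p1@(4,3) p2@(3,3) p3@(1,4) -> at (4,0): 0 [-], cum=0
Step 1: p0@ESC p1@(5,3) p2@(2,3) p3@(0,4) -> at (4,0): 0 [-], cum=0
Step 2: p0@ESC p1@(5,2) p2@(1,3) p3@(0,3) -> at (4,0): 0 [-], cum=0
Step 3: p0@ESC p1@(5,1) p2@(0,3) p3@ESC -> at (4,0): 0 [-], cum=0
Step 4: p0@ESC p1@ESC p2@ESC p3@ESC -> at (4,0): 0 [-], cum=0
Total visits = 0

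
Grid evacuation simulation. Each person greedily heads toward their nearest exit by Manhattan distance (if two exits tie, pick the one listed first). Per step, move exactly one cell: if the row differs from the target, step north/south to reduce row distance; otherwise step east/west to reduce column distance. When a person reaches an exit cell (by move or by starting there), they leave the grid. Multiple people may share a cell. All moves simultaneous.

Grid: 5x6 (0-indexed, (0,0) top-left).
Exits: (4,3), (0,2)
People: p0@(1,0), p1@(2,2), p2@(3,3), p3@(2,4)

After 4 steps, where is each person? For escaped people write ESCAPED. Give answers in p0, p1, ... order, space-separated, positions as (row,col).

Step 1: p0:(1,0)->(0,0) | p1:(2,2)->(1,2) | p2:(3,3)->(4,3)->EXIT | p3:(2,4)->(3,4)
Step 2: p0:(0,0)->(0,1) | p1:(1,2)->(0,2)->EXIT | p2:escaped | p3:(3,4)->(4,4)
Step 3: p0:(0,1)->(0,2)->EXIT | p1:escaped | p2:escaped | p3:(4,4)->(4,3)->EXIT

ESCAPED ESCAPED ESCAPED ESCAPED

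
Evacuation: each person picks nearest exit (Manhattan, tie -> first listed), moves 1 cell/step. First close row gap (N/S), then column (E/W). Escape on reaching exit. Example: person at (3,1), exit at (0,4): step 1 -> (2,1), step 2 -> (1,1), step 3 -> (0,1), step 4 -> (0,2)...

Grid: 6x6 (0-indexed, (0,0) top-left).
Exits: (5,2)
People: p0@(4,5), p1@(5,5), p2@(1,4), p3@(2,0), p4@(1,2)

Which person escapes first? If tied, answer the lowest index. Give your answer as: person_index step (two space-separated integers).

Answer: 1 3

Derivation:
Step 1: p0:(4,5)->(5,5) | p1:(5,5)->(5,4) | p2:(1,4)->(2,4) | p3:(2,0)->(3,0) | p4:(1,2)->(2,2)
Step 2: p0:(5,5)->(5,4) | p1:(5,4)->(5,3) | p2:(2,4)->(3,4) | p3:(3,0)->(4,0) | p4:(2,2)->(3,2)
Step 3: p0:(5,4)->(5,3) | p1:(5,3)->(5,2)->EXIT | p2:(3,4)->(4,4) | p3:(4,0)->(5,0) | p4:(3,2)->(4,2)
Step 4: p0:(5,3)->(5,2)->EXIT | p1:escaped | p2:(4,4)->(5,4) | p3:(5,0)->(5,1) | p4:(4,2)->(5,2)->EXIT
Step 5: p0:escaped | p1:escaped | p2:(5,4)->(5,3) | p3:(5,1)->(5,2)->EXIT | p4:escaped
Step 6: p0:escaped | p1:escaped | p2:(5,3)->(5,2)->EXIT | p3:escaped | p4:escaped
Exit steps: [4, 3, 6, 5, 4]
First to escape: p1 at step 3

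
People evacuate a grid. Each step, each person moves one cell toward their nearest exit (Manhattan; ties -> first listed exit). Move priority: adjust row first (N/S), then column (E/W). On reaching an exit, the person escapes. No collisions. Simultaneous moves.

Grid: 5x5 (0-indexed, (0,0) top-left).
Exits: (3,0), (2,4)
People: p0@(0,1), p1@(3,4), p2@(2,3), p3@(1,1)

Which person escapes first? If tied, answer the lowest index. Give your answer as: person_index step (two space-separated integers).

Answer: 1 1

Derivation:
Step 1: p0:(0,1)->(1,1) | p1:(3,4)->(2,4)->EXIT | p2:(2,3)->(2,4)->EXIT | p3:(1,1)->(2,1)
Step 2: p0:(1,1)->(2,1) | p1:escaped | p2:escaped | p3:(2,1)->(3,1)
Step 3: p0:(2,1)->(3,1) | p1:escaped | p2:escaped | p3:(3,1)->(3,0)->EXIT
Step 4: p0:(3,1)->(3,0)->EXIT | p1:escaped | p2:escaped | p3:escaped
Exit steps: [4, 1, 1, 3]
First to escape: p1 at step 1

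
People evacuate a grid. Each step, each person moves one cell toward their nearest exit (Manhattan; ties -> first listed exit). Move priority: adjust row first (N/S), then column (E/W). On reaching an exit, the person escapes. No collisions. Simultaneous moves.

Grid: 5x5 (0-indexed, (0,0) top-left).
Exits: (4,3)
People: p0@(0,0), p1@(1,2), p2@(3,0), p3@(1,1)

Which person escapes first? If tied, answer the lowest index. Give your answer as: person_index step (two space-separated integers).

Answer: 1 4

Derivation:
Step 1: p0:(0,0)->(1,0) | p1:(1,2)->(2,2) | p2:(3,0)->(4,0) | p3:(1,1)->(2,1)
Step 2: p0:(1,0)->(2,0) | p1:(2,2)->(3,2) | p2:(4,0)->(4,1) | p3:(2,1)->(3,1)
Step 3: p0:(2,0)->(3,0) | p1:(3,2)->(4,2) | p2:(4,1)->(4,2) | p3:(3,1)->(4,1)
Step 4: p0:(3,0)->(4,0) | p1:(4,2)->(4,3)->EXIT | p2:(4,2)->(4,3)->EXIT | p3:(4,1)->(4,2)
Step 5: p0:(4,0)->(4,1) | p1:escaped | p2:escaped | p3:(4,2)->(4,3)->EXIT
Step 6: p0:(4,1)->(4,2) | p1:escaped | p2:escaped | p3:escaped
Step 7: p0:(4,2)->(4,3)->EXIT | p1:escaped | p2:escaped | p3:escaped
Exit steps: [7, 4, 4, 5]
First to escape: p1 at step 4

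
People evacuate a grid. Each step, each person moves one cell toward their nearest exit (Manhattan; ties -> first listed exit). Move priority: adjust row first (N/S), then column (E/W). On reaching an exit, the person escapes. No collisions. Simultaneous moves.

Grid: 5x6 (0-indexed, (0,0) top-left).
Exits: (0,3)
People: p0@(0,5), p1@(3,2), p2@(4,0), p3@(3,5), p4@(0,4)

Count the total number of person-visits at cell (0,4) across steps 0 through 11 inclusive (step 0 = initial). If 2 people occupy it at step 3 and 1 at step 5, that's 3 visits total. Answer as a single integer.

Answer: 3

Derivation:
Step 0: p0@(0,5) p1@(3,2) p2@(4,0) p3@(3,5) p4@(0,4) -> at (0,4): 1 [p4], cum=1
Step 1: p0@(0,4) p1@(2,2) p2@(3,0) p3@(2,5) p4@ESC -> at (0,4): 1 [p0], cum=2
Step 2: p0@ESC p1@(1,2) p2@(2,0) p3@(1,5) p4@ESC -> at (0,4): 0 [-], cum=2
Step 3: p0@ESC p1@(0,2) p2@(1,0) p3@(0,5) p4@ESC -> at (0,4): 0 [-], cum=2
Step 4: p0@ESC p1@ESC p2@(0,0) p3@(0,4) p4@ESC -> at (0,4): 1 [p3], cum=3
Step 5: p0@ESC p1@ESC p2@(0,1) p3@ESC p4@ESC -> at (0,4): 0 [-], cum=3
Step 6: p0@ESC p1@ESC p2@(0,2) p3@ESC p4@ESC -> at (0,4): 0 [-], cum=3
Step 7: p0@ESC p1@ESC p2@ESC p3@ESC p4@ESC -> at (0,4): 0 [-], cum=3
Total visits = 3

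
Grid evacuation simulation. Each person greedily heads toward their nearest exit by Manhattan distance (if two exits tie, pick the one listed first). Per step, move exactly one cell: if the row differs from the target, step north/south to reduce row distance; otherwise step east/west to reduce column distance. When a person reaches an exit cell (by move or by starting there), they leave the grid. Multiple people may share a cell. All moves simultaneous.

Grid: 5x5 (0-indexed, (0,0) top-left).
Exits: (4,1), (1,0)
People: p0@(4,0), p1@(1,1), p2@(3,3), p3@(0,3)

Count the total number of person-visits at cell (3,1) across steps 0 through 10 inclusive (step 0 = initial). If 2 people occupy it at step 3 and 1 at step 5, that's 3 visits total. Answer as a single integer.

Answer: 0

Derivation:
Step 0: p0@(4,0) p1@(1,1) p2@(3,3) p3@(0,3) -> at (3,1): 0 [-], cum=0
Step 1: p0@ESC p1@ESC p2@(4,3) p3@(1,3) -> at (3,1): 0 [-], cum=0
Step 2: p0@ESC p1@ESC p2@(4,2) p3@(1,2) -> at (3,1): 0 [-], cum=0
Step 3: p0@ESC p1@ESC p2@ESC p3@(1,1) -> at (3,1): 0 [-], cum=0
Step 4: p0@ESC p1@ESC p2@ESC p3@ESC -> at (3,1): 0 [-], cum=0
Total visits = 0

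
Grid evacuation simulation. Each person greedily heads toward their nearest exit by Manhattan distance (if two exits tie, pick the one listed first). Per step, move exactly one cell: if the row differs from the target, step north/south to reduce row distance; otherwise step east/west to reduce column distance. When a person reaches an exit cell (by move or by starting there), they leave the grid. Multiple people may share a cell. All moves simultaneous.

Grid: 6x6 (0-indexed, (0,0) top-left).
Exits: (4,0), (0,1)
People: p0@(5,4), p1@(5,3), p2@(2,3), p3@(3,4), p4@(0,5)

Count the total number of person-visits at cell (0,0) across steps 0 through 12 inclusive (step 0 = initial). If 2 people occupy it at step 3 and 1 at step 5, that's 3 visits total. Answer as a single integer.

Answer: 0

Derivation:
Step 0: p0@(5,4) p1@(5,3) p2@(2,3) p3@(3,4) p4@(0,5) -> at (0,0): 0 [-], cum=0
Step 1: p0@(4,4) p1@(4,3) p2@(1,3) p3@(4,4) p4@(0,4) -> at (0,0): 0 [-], cum=0
Step 2: p0@(4,3) p1@(4,2) p2@(0,3) p3@(4,3) p4@(0,3) -> at (0,0): 0 [-], cum=0
Step 3: p0@(4,2) p1@(4,1) p2@(0,2) p3@(4,2) p4@(0,2) -> at (0,0): 0 [-], cum=0
Step 4: p0@(4,1) p1@ESC p2@ESC p3@(4,1) p4@ESC -> at (0,0): 0 [-], cum=0
Step 5: p0@ESC p1@ESC p2@ESC p3@ESC p4@ESC -> at (0,0): 0 [-], cum=0
Total visits = 0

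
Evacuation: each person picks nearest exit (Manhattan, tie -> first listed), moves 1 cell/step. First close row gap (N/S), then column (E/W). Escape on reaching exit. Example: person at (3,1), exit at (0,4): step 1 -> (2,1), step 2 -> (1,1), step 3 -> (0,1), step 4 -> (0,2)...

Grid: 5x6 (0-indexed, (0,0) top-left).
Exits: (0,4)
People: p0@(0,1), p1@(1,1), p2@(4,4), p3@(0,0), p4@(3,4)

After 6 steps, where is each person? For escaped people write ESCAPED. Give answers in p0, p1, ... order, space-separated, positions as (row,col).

Step 1: p0:(0,1)->(0,2) | p1:(1,1)->(0,1) | p2:(4,4)->(3,4) | p3:(0,0)->(0,1) | p4:(3,4)->(2,4)
Step 2: p0:(0,2)->(0,3) | p1:(0,1)->(0,2) | p2:(3,4)->(2,4) | p3:(0,1)->(0,2) | p4:(2,4)->(1,4)
Step 3: p0:(0,3)->(0,4)->EXIT | p1:(0,2)->(0,3) | p2:(2,4)->(1,4) | p3:(0,2)->(0,3) | p4:(1,4)->(0,4)->EXIT
Step 4: p0:escaped | p1:(0,3)->(0,4)->EXIT | p2:(1,4)->(0,4)->EXIT | p3:(0,3)->(0,4)->EXIT | p4:escaped

ESCAPED ESCAPED ESCAPED ESCAPED ESCAPED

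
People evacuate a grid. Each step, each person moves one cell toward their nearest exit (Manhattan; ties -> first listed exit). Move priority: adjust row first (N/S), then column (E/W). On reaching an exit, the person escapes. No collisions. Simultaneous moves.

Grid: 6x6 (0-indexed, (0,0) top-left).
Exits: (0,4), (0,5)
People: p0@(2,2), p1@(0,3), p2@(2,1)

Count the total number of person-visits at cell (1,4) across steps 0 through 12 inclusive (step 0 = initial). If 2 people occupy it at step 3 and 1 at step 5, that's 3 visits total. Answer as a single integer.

Answer: 0

Derivation:
Step 0: p0@(2,2) p1@(0,3) p2@(2,1) -> at (1,4): 0 [-], cum=0
Step 1: p0@(1,2) p1@ESC p2@(1,1) -> at (1,4): 0 [-], cum=0
Step 2: p0@(0,2) p1@ESC p2@(0,1) -> at (1,4): 0 [-], cum=0
Step 3: p0@(0,3) p1@ESC p2@(0,2) -> at (1,4): 0 [-], cum=0
Step 4: p0@ESC p1@ESC p2@(0,3) -> at (1,4): 0 [-], cum=0
Step 5: p0@ESC p1@ESC p2@ESC -> at (1,4): 0 [-], cum=0
Total visits = 0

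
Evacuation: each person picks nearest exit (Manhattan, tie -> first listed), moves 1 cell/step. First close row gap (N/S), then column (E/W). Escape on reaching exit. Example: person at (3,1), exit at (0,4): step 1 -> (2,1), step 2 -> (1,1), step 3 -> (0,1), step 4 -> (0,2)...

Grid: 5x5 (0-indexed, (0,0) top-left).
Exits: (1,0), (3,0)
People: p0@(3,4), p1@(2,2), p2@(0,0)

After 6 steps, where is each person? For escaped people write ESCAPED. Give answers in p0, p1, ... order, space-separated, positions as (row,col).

Step 1: p0:(3,4)->(3,3) | p1:(2,2)->(1,2) | p2:(0,0)->(1,0)->EXIT
Step 2: p0:(3,3)->(3,2) | p1:(1,2)->(1,1) | p2:escaped
Step 3: p0:(3,2)->(3,1) | p1:(1,1)->(1,0)->EXIT | p2:escaped
Step 4: p0:(3,1)->(3,0)->EXIT | p1:escaped | p2:escaped

ESCAPED ESCAPED ESCAPED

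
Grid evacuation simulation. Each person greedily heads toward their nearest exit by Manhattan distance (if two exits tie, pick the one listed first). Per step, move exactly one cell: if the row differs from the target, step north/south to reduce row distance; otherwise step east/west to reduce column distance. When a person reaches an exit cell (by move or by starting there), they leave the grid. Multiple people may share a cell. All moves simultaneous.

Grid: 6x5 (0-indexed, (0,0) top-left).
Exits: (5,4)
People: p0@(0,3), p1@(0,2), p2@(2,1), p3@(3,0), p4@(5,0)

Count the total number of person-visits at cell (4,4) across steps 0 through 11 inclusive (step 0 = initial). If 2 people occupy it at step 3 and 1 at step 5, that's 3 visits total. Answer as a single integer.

Step 0: p0@(0,3) p1@(0,2) p2@(2,1) p3@(3,0) p4@(5,0) -> at (4,4): 0 [-], cum=0
Step 1: p0@(1,3) p1@(1,2) p2@(3,1) p3@(4,0) p4@(5,1) -> at (4,4): 0 [-], cum=0
Step 2: p0@(2,3) p1@(2,2) p2@(4,1) p3@(5,0) p4@(5,2) -> at (4,4): 0 [-], cum=0
Step 3: p0@(3,3) p1@(3,2) p2@(5,1) p3@(5,1) p4@(5,3) -> at (4,4): 0 [-], cum=0
Step 4: p0@(4,3) p1@(4,2) p2@(5,2) p3@(5,2) p4@ESC -> at (4,4): 0 [-], cum=0
Step 5: p0@(5,3) p1@(5,2) p2@(5,3) p3@(5,3) p4@ESC -> at (4,4): 0 [-], cum=0
Step 6: p0@ESC p1@(5,3) p2@ESC p3@ESC p4@ESC -> at (4,4): 0 [-], cum=0
Step 7: p0@ESC p1@ESC p2@ESC p3@ESC p4@ESC -> at (4,4): 0 [-], cum=0
Total visits = 0

Answer: 0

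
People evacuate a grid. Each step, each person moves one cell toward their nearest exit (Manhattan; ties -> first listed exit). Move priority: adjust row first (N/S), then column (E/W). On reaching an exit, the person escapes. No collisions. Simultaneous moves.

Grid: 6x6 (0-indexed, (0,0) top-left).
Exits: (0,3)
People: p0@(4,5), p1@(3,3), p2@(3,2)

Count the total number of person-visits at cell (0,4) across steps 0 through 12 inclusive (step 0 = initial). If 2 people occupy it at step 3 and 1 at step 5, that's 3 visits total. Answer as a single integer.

Answer: 1

Derivation:
Step 0: p0@(4,5) p1@(3,3) p2@(3,2) -> at (0,4): 0 [-], cum=0
Step 1: p0@(3,5) p1@(2,3) p2@(2,2) -> at (0,4): 0 [-], cum=0
Step 2: p0@(2,5) p1@(1,3) p2@(1,2) -> at (0,4): 0 [-], cum=0
Step 3: p0@(1,5) p1@ESC p2@(0,2) -> at (0,4): 0 [-], cum=0
Step 4: p0@(0,5) p1@ESC p2@ESC -> at (0,4): 0 [-], cum=0
Step 5: p0@(0,4) p1@ESC p2@ESC -> at (0,4): 1 [p0], cum=1
Step 6: p0@ESC p1@ESC p2@ESC -> at (0,4): 0 [-], cum=1
Total visits = 1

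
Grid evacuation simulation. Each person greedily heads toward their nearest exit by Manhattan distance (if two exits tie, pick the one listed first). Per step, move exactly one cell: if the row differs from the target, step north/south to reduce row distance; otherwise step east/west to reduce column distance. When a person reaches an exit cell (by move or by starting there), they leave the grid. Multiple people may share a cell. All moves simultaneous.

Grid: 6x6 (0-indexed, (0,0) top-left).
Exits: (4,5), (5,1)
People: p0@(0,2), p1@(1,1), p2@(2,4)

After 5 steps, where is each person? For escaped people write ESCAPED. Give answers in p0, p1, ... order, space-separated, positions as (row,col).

Step 1: p0:(0,2)->(1,2) | p1:(1,1)->(2,1) | p2:(2,4)->(3,4)
Step 2: p0:(1,2)->(2,2) | p1:(2,1)->(3,1) | p2:(3,4)->(4,4)
Step 3: p0:(2,2)->(3,2) | p1:(3,1)->(4,1) | p2:(4,4)->(4,5)->EXIT
Step 4: p0:(3,2)->(4,2) | p1:(4,1)->(5,1)->EXIT | p2:escaped
Step 5: p0:(4,2)->(5,2) | p1:escaped | p2:escaped

(5,2) ESCAPED ESCAPED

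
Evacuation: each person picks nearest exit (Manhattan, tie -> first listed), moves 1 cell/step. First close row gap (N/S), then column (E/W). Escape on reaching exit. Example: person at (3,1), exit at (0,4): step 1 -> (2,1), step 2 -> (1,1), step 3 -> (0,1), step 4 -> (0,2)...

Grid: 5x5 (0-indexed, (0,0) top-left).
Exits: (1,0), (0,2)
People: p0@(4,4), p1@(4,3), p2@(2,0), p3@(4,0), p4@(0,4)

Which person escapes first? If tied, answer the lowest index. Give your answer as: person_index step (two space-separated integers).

Answer: 2 1

Derivation:
Step 1: p0:(4,4)->(3,4) | p1:(4,3)->(3,3) | p2:(2,0)->(1,0)->EXIT | p3:(4,0)->(3,0) | p4:(0,4)->(0,3)
Step 2: p0:(3,4)->(2,4) | p1:(3,3)->(2,3) | p2:escaped | p3:(3,0)->(2,0) | p4:(0,3)->(0,2)->EXIT
Step 3: p0:(2,4)->(1,4) | p1:(2,3)->(1,3) | p2:escaped | p3:(2,0)->(1,0)->EXIT | p4:escaped
Step 4: p0:(1,4)->(0,4) | p1:(1,3)->(0,3) | p2:escaped | p3:escaped | p4:escaped
Step 5: p0:(0,4)->(0,3) | p1:(0,3)->(0,2)->EXIT | p2:escaped | p3:escaped | p4:escaped
Step 6: p0:(0,3)->(0,2)->EXIT | p1:escaped | p2:escaped | p3:escaped | p4:escaped
Exit steps: [6, 5, 1, 3, 2]
First to escape: p2 at step 1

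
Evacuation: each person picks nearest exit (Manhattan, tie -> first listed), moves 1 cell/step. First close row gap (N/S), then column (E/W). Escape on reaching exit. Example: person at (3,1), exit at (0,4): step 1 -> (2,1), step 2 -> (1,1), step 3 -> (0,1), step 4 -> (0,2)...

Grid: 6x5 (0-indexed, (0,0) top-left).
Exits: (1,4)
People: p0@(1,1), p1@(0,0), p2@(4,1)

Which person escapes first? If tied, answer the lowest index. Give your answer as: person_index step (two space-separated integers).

Answer: 0 3

Derivation:
Step 1: p0:(1,1)->(1,2) | p1:(0,0)->(1,0) | p2:(4,1)->(3,1)
Step 2: p0:(1,2)->(1,3) | p1:(1,0)->(1,1) | p2:(3,1)->(2,1)
Step 3: p0:(1,3)->(1,4)->EXIT | p1:(1,1)->(1,2) | p2:(2,1)->(1,1)
Step 4: p0:escaped | p1:(1,2)->(1,3) | p2:(1,1)->(1,2)
Step 5: p0:escaped | p1:(1,3)->(1,4)->EXIT | p2:(1,2)->(1,3)
Step 6: p0:escaped | p1:escaped | p2:(1,3)->(1,4)->EXIT
Exit steps: [3, 5, 6]
First to escape: p0 at step 3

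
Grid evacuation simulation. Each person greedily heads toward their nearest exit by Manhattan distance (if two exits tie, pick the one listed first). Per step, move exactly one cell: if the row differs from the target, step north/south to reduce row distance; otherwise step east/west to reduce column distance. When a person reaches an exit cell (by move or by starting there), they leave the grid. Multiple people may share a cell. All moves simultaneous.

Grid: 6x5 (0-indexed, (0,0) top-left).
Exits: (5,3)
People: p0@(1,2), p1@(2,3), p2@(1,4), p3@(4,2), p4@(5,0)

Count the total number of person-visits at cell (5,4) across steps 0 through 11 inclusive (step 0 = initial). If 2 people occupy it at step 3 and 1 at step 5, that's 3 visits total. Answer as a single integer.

Answer: 1

Derivation:
Step 0: p0@(1,2) p1@(2,3) p2@(1,4) p3@(4,2) p4@(5,0) -> at (5,4): 0 [-], cum=0
Step 1: p0@(2,2) p1@(3,3) p2@(2,4) p3@(5,2) p4@(5,1) -> at (5,4): 0 [-], cum=0
Step 2: p0@(3,2) p1@(4,3) p2@(3,4) p3@ESC p4@(5,2) -> at (5,4): 0 [-], cum=0
Step 3: p0@(4,2) p1@ESC p2@(4,4) p3@ESC p4@ESC -> at (5,4): 0 [-], cum=0
Step 4: p0@(5,2) p1@ESC p2@(5,4) p3@ESC p4@ESC -> at (5,4): 1 [p2], cum=1
Step 5: p0@ESC p1@ESC p2@ESC p3@ESC p4@ESC -> at (5,4): 0 [-], cum=1
Total visits = 1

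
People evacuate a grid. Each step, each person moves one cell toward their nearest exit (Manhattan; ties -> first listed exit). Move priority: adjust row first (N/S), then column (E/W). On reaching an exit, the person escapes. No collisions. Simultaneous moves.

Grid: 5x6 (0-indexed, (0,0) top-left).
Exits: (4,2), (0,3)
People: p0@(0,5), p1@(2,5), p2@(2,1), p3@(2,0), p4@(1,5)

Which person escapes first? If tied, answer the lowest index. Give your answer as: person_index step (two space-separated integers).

Step 1: p0:(0,5)->(0,4) | p1:(2,5)->(1,5) | p2:(2,1)->(3,1) | p3:(2,0)->(3,0) | p4:(1,5)->(0,5)
Step 2: p0:(0,4)->(0,3)->EXIT | p1:(1,5)->(0,5) | p2:(3,1)->(4,1) | p3:(3,0)->(4,0) | p4:(0,5)->(0,4)
Step 3: p0:escaped | p1:(0,5)->(0,4) | p2:(4,1)->(4,2)->EXIT | p3:(4,0)->(4,1) | p4:(0,4)->(0,3)->EXIT
Step 4: p0:escaped | p1:(0,4)->(0,3)->EXIT | p2:escaped | p3:(4,1)->(4,2)->EXIT | p4:escaped
Exit steps: [2, 4, 3, 4, 3]
First to escape: p0 at step 2

Answer: 0 2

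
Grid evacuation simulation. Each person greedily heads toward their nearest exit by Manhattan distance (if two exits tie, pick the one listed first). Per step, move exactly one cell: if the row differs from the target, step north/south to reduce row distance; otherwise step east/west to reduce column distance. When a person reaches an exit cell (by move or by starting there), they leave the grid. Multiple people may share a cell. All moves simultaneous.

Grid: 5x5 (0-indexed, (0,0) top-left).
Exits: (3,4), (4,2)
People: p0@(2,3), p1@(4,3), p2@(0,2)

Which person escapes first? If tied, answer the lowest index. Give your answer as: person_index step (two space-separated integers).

Answer: 1 1

Derivation:
Step 1: p0:(2,3)->(3,3) | p1:(4,3)->(4,2)->EXIT | p2:(0,2)->(1,2)
Step 2: p0:(3,3)->(3,4)->EXIT | p1:escaped | p2:(1,2)->(2,2)
Step 3: p0:escaped | p1:escaped | p2:(2,2)->(3,2)
Step 4: p0:escaped | p1:escaped | p2:(3,2)->(4,2)->EXIT
Exit steps: [2, 1, 4]
First to escape: p1 at step 1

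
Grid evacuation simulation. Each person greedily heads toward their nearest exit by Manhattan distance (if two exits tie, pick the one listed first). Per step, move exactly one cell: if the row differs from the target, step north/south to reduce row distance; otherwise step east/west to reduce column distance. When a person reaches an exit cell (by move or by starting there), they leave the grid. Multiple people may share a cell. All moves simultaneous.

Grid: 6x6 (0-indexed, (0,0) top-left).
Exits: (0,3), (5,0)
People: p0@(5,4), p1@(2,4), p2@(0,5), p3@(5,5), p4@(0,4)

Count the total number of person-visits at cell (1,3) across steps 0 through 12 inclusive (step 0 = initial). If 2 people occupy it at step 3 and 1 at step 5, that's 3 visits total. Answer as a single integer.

Step 0: p0@(5,4) p1@(2,4) p2@(0,5) p3@(5,5) p4@(0,4) -> at (1,3): 0 [-], cum=0
Step 1: p0@(5,3) p1@(1,4) p2@(0,4) p3@(5,4) p4@ESC -> at (1,3): 0 [-], cum=0
Step 2: p0@(5,2) p1@(0,4) p2@ESC p3@(5,3) p4@ESC -> at (1,3): 0 [-], cum=0
Step 3: p0@(5,1) p1@ESC p2@ESC p3@(5,2) p4@ESC -> at (1,3): 0 [-], cum=0
Step 4: p0@ESC p1@ESC p2@ESC p3@(5,1) p4@ESC -> at (1,3): 0 [-], cum=0
Step 5: p0@ESC p1@ESC p2@ESC p3@ESC p4@ESC -> at (1,3): 0 [-], cum=0
Total visits = 0

Answer: 0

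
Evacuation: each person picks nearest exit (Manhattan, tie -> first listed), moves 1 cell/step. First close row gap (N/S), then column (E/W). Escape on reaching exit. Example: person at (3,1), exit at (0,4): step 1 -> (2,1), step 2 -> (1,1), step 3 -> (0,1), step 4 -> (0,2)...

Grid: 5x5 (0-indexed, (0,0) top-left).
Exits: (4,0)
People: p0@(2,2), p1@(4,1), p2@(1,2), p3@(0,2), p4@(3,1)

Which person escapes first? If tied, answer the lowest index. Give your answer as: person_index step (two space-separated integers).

Answer: 1 1

Derivation:
Step 1: p0:(2,2)->(3,2) | p1:(4,1)->(4,0)->EXIT | p2:(1,2)->(2,2) | p3:(0,2)->(1,2) | p4:(3,1)->(4,1)
Step 2: p0:(3,2)->(4,2) | p1:escaped | p2:(2,2)->(3,2) | p3:(1,2)->(2,2) | p4:(4,1)->(4,0)->EXIT
Step 3: p0:(4,2)->(4,1) | p1:escaped | p2:(3,2)->(4,2) | p3:(2,2)->(3,2) | p4:escaped
Step 4: p0:(4,1)->(4,0)->EXIT | p1:escaped | p2:(4,2)->(4,1) | p3:(3,2)->(4,2) | p4:escaped
Step 5: p0:escaped | p1:escaped | p2:(4,1)->(4,0)->EXIT | p3:(4,2)->(4,1) | p4:escaped
Step 6: p0:escaped | p1:escaped | p2:escaped | p3:(4,1)->(4,0)->EXIT | p4:escaped
Exit steps: [4, 1, 5, 6, 2]
First to escape: p1 at step 1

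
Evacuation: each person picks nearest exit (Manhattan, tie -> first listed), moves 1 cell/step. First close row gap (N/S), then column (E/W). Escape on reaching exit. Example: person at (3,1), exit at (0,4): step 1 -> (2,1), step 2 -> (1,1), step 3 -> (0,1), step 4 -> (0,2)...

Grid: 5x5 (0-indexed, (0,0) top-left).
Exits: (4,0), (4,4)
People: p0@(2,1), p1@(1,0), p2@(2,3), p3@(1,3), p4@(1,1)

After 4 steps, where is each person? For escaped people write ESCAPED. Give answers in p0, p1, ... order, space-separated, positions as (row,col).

Step 1: p0:(2,1)->(3,1) | p1:(1,0)->(2,0) | p2:(2,3)->(3,3) | p3:(1,3)->(2,3) | p4:(1,1)->(2,1)
Step 2: p0:(3,1)->(4,1) | p1:(2,0)->(3,0) | p2:(3,3)->(4,3) | p3:(2,3)->(3,3) | p4:(2,1)->(3,1)
Step 3: p0:(4,1)->(4,0)->EXIT | p1:(3,0)->(4,0)->EXIT | p2:(4,3)->(4,4)->EXIT | p3:(3,3)->(4,3) | p4:(3,1)->(4,1)
Step 4: p0:escaped | p1:escaped | p2:escaped | p3:(4,3)->(4,4)->EXIT | p4:(4,1)->(4,0)->EXIT

ESCAPED ESCAPED ESCAPED ESCAPED ESCAPED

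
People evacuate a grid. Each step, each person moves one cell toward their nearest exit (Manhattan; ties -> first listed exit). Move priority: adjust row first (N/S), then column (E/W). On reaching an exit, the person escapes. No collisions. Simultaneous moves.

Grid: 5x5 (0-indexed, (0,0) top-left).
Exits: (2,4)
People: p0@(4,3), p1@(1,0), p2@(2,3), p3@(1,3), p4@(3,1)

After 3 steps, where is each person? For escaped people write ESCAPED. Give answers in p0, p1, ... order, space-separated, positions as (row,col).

Step 1: p0:(4,3)->(3,3) | p1:(1,0)->(2,0) | p2:(2,3)->(2,4)->EXIT | p3:(1,3)->(2,3) | p4:(3,1)->(2,1)
Step 2: p0:(3,3)->(2,3) | p1:(2,0)->(2,1) | p2:escaped | p3:(2,3)->(2,4)->EXIT | p4:(2,1)->(2,2)
Step 3: p0:(2,3)->(2,4)->EXIT | p1:(2,1)->(2,2) | p2:escaped | p3:escaped | p4:(2,2)->(2,3)

ESCAPED (2,2) ESCAPED ESCAPED (2,3)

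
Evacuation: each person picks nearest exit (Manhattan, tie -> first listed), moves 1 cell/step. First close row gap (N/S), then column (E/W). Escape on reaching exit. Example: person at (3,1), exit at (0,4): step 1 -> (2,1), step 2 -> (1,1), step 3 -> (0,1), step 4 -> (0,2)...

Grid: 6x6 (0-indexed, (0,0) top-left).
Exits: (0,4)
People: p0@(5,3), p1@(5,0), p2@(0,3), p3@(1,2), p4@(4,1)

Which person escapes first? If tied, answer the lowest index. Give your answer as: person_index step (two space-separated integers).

Answer: 2 1

Derivation:
Step 1: p0:(5,3)->(4,3) | p1:(5,0)->(4,0) | p2:(0,3)->(0,4)->EXIT | p3:(1,2)->(0,2) | p4:(4,1)->(3,1)
Step 2: p0:(4,3)->(3,3) | p1:(4,0)->(3,0) | p2:escaped | p3:(0,2)->(0,3) | p4:(3,1)->(2,1)
Step 3: p0:(3,3)->(2,3) | p1:(3,0)->(2,0) | p2:escaped | p3:(0,3)->(0,4)->EXIT | p4:(2,1)->(1,1)
Step 4: p0:(2,3)->(1,3) | p1:(2,0)->(1,0) | p2:escaped | p3:escaped | p4:(1,1)->(0,1)
Step 5: p0:(1,3)->(0,3) | p1:(1,0)->(0,0) | p2:escaped | p3:escaped | p4:(0,1)->(0,2)
Step 6: p0:(0,3)->(0,4)->EXIT | p1:(0,0)->(0,1) | p2:escaped | p3:escaped | p4:(0,2)->(0,3)
Step 7: p0:escaped | p1:(0,1)->(0,2) | p2:escaped | p3:escaped | p4:(0,3)->(0,4)->EXIT
Step 8: p0:escaped | p1:(0,2)->(0,3) | p2:escaped | p3:escaped | p4:escaped
Step 9: p0:escaped | p1:(0,3)->(0,4)->EXIT | p2:escaped | p3:escaped | p4:escaped
Exit steps: [6, 9, 1, 3, 7]
First to escape: p2 at step 1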